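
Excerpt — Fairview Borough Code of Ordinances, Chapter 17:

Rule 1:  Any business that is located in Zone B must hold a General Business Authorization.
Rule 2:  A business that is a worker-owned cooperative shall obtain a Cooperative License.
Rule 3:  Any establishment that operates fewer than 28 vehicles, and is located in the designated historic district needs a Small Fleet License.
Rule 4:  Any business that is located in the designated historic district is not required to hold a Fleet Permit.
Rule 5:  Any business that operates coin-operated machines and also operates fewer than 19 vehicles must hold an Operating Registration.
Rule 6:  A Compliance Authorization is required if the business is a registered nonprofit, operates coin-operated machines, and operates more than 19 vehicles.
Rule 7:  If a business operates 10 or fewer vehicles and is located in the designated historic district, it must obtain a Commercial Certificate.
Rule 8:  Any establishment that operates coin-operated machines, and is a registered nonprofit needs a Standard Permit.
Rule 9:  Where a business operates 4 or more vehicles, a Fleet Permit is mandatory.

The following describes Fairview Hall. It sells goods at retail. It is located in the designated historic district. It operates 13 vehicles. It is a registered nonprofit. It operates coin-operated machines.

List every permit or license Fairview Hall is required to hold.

Rule 1: is located in the designated historic district (not: is located in Zone B) → General Business Authorization not required.
Rule 2: is a registered nonprofit (not: is a worker-owned cooperative) → Cooperative License not required.
Rule 3: vehicles 13 < 28; is located in the designated historic district → Small Fleet License required.
Rule 4: is located in the designated historic district → exempt from Fleet Permit.
Rule 5: operates coin-operated machines; vehicles 13 < 19 → Operating Registration required.
Rule 6: is a registered nonprofit; operates coin-operated machines; vehicles 13 ≤ 19 → Compliance Authorization not required.
Rule 7: vehicles 13 > 10; is located in the designated historic district → Commercial Certificate not required.
Rule 8: operates coin-operated machines; is a registered nonprofit → Standard Permit required.
Rule 9: vehicles 13 ≥ 4 → Fleet Permit required.

Operating Registration, Small Fleet License, Standard Permit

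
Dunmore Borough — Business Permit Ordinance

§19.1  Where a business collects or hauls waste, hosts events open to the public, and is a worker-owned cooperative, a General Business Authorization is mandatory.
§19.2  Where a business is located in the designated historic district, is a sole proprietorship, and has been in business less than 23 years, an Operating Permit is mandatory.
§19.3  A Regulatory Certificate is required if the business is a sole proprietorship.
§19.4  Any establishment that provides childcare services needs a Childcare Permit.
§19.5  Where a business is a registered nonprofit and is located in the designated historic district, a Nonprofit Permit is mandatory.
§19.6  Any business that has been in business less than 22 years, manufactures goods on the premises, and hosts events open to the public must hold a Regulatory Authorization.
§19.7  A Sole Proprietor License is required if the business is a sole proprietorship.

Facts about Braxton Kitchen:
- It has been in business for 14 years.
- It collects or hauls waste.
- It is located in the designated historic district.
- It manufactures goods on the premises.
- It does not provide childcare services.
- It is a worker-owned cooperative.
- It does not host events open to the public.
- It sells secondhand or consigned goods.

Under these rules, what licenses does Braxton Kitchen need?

§19.1 collects or hauls waste; does not host events open to the public; is a worker-owned cooperative → General Business Authorization not required.
§19.2 is located in the designated historic district; is a worker-owned cooperative (not: is a sole proprietorship); years in business 14 < 23 → Operating Permit not required.
§19.3 is a worker-owned cooperative (not: is a sole proprietorship) → Regulatory Certificate not required.
§19.4 does not provide childcare services → Childcare Permit not required.
§19.5 is a worker-owned cooperative (not: is a registered nonprofit); is located in the designated historic district → Nonprofit Permit not required.
§19.6 years in business 14 < 22; manufactures goods on the premises; does not host events open to the public → Regulatory Authorization not required.
§19.7 is a worker-owned cooperative (not: is a sole proprietorship) → Sole Proprietor License not required.

None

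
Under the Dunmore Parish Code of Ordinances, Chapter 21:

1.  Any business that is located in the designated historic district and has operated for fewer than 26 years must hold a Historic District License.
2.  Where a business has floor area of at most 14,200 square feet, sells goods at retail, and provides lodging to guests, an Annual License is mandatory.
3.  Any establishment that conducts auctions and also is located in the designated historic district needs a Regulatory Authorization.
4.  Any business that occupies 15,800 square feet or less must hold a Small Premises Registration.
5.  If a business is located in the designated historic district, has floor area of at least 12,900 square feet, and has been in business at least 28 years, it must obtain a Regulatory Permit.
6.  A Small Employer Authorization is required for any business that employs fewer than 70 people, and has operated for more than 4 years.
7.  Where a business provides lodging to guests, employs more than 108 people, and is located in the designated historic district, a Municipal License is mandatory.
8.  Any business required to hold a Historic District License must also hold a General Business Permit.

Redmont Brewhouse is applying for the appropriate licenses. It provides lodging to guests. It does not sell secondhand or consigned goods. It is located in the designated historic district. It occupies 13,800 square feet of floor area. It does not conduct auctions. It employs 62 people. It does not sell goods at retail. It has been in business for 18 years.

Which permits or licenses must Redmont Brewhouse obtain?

1. is located in the designated historic district; years in business 18 < 26 → Historic District License required.
2. floor area 13,800 square feet ≤ 14,200 square feet; does not sell goods at retail; provides lodging to guests → Annual License not required.
3. does not conduct auctions; is located in the designated historic district → Regulatory Authorization not required.
4. floor area 13,800 square feet ≤ 15,800 square feet → Small Premises Registration required.
5. is located in the designated historic district; floor area 13,800 square feet ≥ 12,900 square feet; years in business 18 < 28 → Regulatory Permit not required.
6. employees 62 < 70; years in business 18 > 4 → Small Employer Authorization required.
7. provides lodging to guests; employees 62 ≤ 108; is located in the designated historic district → Municipal License not required.
8. Historic District License is required → General Business Permit also required.

General Business Permit, Historic District License, Small Employer Authorization, Small Premises Registration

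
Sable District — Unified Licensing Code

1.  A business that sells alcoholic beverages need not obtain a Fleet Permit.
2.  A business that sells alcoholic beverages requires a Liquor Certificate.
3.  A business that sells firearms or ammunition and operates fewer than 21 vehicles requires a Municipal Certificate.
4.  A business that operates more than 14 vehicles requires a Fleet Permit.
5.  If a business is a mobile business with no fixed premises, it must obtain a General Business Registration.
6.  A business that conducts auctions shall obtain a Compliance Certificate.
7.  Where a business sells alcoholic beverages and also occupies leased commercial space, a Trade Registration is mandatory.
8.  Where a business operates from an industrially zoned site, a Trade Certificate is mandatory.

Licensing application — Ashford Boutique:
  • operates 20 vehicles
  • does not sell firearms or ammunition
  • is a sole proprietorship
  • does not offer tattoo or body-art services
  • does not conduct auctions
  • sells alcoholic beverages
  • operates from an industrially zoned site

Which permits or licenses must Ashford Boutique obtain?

1. sells alcoholic beverages → exempt from Fleet Permit.
2. sells alcoholic beverages → Liquor Certificate required.
3. does not sell firearms or ammunition; vehicles 20 < 21 → Municipal Certificate not required.
4. vehicles 20 > 14 → Fleet Permit required.
5. operates from an industrially zoned site (not: is a mobile business with no fixed premises) → General Business Registration not required.
6. does not conduct auctions → Compliance Certificate not required.
7. sells alcoholic beverages; operates from an industrially zoned site (not: occupies leased commercial space) → Trade Registration not required.
8. operates from an industrially zoned site → Trade Certificate required.

Liquor Certificate, Trade Certificate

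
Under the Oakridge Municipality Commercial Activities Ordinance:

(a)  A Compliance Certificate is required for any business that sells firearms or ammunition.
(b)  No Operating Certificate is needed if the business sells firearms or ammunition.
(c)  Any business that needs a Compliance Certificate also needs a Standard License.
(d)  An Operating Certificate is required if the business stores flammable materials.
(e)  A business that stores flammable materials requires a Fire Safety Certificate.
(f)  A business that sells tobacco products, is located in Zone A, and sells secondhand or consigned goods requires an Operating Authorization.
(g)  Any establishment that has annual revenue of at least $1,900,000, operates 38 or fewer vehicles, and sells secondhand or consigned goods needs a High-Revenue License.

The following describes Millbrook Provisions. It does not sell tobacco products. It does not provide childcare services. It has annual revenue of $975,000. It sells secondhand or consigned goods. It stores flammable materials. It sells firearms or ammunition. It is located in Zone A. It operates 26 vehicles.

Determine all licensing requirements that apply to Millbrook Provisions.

(a) sells firearms or ammunition → Compliance Certificate required.
(b) sells firearms or ammunition → exempt from Operating Certificate.
(c) Compliance Certificate is required → Standard License also required.
(d) stores flammable materials → Operating Certificate required.
(e) stores flammable materials → Fire Safety Certificate required.
(f) does not sell tobacco products; is located in Zone A; sells secondhand or consigned goods → Operating Authorization not required.
(g) revenue $975,000 < $1,900,000; vehicles 26 ≤ 38; sells secondhand or consigned goods → High-Revenue License not required.

Compliance Certificate, Fire Safety Certificate, Standard License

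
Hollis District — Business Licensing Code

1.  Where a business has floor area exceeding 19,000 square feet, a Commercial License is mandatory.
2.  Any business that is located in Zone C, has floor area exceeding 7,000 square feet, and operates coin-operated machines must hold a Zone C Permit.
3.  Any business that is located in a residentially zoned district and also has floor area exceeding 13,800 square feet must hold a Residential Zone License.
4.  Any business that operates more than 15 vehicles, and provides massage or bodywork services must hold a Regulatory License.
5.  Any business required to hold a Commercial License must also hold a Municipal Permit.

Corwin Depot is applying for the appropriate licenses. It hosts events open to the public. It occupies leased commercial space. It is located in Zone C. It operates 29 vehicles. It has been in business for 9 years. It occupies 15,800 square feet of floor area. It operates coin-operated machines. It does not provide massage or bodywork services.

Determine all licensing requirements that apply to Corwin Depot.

Zone C Permit

1. floor area 15,800 square feet ≤ 19,000 square feet → Commercial License not required.
2. is located in Zone C; floor area 15,800 square feet > 7,000 square feet; operates coin-operated machines → Zone C Permit required.
3. is located in Zone C (not: is located in a residentially zoned district); floor area 15,800 square feet > 13,800 square feet → Residential Zone License not required.
4. vehicles 29 > 15; does not provide massage or bodywork services → Regulatory License not required.
5. Commercial License is not required → no effect.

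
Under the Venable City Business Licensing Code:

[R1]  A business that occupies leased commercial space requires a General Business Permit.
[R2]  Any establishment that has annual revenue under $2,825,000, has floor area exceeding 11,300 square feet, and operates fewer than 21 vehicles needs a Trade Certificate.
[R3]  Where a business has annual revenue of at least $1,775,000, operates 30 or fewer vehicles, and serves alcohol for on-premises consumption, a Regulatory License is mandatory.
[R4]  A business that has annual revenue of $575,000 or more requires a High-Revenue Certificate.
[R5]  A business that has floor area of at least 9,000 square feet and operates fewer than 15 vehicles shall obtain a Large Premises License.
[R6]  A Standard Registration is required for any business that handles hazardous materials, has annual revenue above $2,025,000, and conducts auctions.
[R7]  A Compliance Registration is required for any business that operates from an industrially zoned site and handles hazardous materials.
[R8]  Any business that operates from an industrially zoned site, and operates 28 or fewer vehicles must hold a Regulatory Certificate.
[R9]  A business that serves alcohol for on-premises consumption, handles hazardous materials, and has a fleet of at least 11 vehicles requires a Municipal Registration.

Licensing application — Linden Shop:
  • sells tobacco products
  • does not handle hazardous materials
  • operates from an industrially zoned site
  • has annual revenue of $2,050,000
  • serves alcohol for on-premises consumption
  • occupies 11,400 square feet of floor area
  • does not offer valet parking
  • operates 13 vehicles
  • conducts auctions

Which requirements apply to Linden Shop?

[R1] operates from an industrially zoned site (not: occupies leased commercial space) → General Business Permit not required.
[R2] revenue $2,050,000 < $2,825,000; floor area 11,400 square feet > 11,300 square feet; vehicles 13 < 21 → Trade Certificate required.
[R3] revenue $2,050,000 ≥ $1,775,000; vehicles 13 ≤ 30; serves alcohol for on-premises consumption → Regulatory License required.
[R4] revenue $2,050,000 ≥ $575,000 → High-Revenue Certificate required.
[R5] floor area 11,400 square feet ≥ 9,000 square feet; vehicles 13 < 15 → Large Premises License required.
[R6] does not handle hazardous materials; revenue $2,050,000 > $2,025,000; conducts auctions → Standard Registration not required.
[R7] operates from an industrially zoned site; does not handle hazardous materials → Compliance Registration not required.
[R8] operates from an industrially zoned site; vehicles 13 ≤ 28 → Regulatory Certificate required.
[R9] serves alcohol for on-premises consumption; does not handle hazardous materials; vehicles 13 ≥ 11 → Municipal Registration not required.

High-Revenue Certificate, Large Premises License, Regulatory Certificate, Regulatory License, Trade Certificate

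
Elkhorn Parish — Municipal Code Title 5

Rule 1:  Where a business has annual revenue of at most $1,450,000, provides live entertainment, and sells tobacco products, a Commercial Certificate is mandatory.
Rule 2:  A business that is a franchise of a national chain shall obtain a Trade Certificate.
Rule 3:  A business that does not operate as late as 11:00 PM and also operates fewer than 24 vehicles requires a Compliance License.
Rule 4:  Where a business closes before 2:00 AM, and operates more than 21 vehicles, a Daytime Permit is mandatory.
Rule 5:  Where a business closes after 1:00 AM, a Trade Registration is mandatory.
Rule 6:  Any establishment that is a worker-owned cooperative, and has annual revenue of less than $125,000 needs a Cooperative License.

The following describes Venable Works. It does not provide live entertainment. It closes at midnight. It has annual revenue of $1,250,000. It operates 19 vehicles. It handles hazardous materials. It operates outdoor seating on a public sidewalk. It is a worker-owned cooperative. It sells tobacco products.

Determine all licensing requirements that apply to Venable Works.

None

Rule 1: revenue $1,250,000 ≤ $1,450,000; does not provide live entertainment; sells tobacco products → Commercial Certificate not required.
Rule 2: is a worker-owned cooperative (not: is a franchise of a national chain) → Trade Certificate not required.
Rule 3: closes midnight, after 11:00 PM; vehicles 19 < 24 → Compliance License not required.
Rule 4: closes midnight, at/before 2:00 AM; vehicles 19 ≤ 21 → Daytime Permit not required.
Rule 5: closes midnight, at/before 1:00 AM → Trade Registration not required.
Rule 6: is a worker-owned cooperative; revenue $1,250,000 ≥ $125,000 → Cooperative License not required.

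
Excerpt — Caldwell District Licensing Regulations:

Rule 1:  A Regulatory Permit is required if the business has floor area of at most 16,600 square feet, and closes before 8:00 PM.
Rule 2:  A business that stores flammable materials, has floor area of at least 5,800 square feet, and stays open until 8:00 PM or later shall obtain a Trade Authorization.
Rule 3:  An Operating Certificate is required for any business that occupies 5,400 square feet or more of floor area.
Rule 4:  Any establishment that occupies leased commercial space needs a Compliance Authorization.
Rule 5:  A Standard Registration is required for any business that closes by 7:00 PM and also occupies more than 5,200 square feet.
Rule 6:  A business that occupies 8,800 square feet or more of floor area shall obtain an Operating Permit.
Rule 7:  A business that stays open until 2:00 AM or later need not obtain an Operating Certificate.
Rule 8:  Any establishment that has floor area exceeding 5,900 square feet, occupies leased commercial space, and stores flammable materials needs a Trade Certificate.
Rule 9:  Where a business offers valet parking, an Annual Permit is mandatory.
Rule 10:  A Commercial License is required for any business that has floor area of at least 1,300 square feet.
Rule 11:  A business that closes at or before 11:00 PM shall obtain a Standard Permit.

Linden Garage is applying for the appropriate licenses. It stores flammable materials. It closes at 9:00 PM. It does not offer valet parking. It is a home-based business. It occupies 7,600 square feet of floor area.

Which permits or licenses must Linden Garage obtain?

Commercial License, Operating Certificate, Standard Permit, Trade Authorization

Rule 1: floor area 7,600 square feet ≤ 16,600 square feet; closes 9:00 PM, after 8:00 PM → Regulatory Permit not required.
Rule 2: stores flammable materials; floor area 7,600 square feet ≥ 5,800 square feet; closes 9:00 PM, after 8:00 PM → Trade Authorization required.
Rule 3: floor area 7,600 square feet ≥ 5,400 square feet → Operating Certificate required.
Rule 4: is a home-based business (not: occupies leased commercial space) → Compliance Authorization not required.
Rule 5: closes 9:00 PM, after 7:00 PM; floor area 7,600 square feet > 5,200 square feet → Standard Registration not required.
Rule 6: floor area 7,600 square feet < 8,800 square feet → Operating Permit not required.
Rule 7: closes 9:00 PM, at/before 2:00 AM → Operating Certificate exemption does not apply.
Rule 8: floor area 7,600 square feet > 5,900 square feet; is a home-based business (not: occupies leased commercial space); stores flammable materials → Trade Certificate not required.
Rule 9: does not offer valet parking → Annual Permit not required.
Rule 10: floor area 7,600 square feet ≥ 1,300 square feet → Commercial License required.
Rule 11: closes 9:00 PM, at/before 11:00 PM → Standard Permit required.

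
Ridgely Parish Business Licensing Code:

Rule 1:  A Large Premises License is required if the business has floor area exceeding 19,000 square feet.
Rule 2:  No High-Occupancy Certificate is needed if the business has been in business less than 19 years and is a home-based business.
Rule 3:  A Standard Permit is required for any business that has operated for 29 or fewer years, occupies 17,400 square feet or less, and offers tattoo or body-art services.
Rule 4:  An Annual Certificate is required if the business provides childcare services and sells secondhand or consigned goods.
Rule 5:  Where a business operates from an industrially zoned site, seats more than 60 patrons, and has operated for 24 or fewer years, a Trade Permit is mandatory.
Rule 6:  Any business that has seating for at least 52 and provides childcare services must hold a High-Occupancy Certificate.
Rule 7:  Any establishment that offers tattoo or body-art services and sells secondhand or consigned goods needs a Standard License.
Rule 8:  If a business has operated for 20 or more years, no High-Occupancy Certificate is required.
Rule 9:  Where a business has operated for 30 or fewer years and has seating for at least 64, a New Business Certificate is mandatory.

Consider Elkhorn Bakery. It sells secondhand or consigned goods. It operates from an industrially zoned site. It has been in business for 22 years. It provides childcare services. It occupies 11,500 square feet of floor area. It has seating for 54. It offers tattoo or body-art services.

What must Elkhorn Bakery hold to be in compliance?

Annual Certificate, Standard License, Standard Permit

Rule 1: floor area 11,500 square feet ≤ 19,000 square feet → Large Premises License not required.
Rule 2: years in business 22 ≥ 19; operates from an industrially zoned site (not: is a home-based business) → High-Occupancy Certificate exemption does not apply.
Rule 3: years in business 22 ≤ 29; floor area 11,500 square feet ≤ 17,400 square feet; offers tattoo or body-art services → Standard Permit required.
Rule 4: provides childcare services; sells secondhand or consigned goods → Annual Certificate required.
Rule 5: operates from an industrially zoned site; seating 54 ≤ 60; years in business 22 ≤ 24 → Trade Permit not required.
Rule 6: seating 54 ≥ 52; provides childcare services → High-Occupancy Certificate required.
Rule 7: offers tattoo or body-art services; sells secondhand or consigned goods → Standard License required.
Rule 8: years in business 22 ≥ 20 → exempt from High-Occupancy Certificate.
Rule 9: years in business 22 ≤ 30; seating 54 < 64 → New Business Certificate not required.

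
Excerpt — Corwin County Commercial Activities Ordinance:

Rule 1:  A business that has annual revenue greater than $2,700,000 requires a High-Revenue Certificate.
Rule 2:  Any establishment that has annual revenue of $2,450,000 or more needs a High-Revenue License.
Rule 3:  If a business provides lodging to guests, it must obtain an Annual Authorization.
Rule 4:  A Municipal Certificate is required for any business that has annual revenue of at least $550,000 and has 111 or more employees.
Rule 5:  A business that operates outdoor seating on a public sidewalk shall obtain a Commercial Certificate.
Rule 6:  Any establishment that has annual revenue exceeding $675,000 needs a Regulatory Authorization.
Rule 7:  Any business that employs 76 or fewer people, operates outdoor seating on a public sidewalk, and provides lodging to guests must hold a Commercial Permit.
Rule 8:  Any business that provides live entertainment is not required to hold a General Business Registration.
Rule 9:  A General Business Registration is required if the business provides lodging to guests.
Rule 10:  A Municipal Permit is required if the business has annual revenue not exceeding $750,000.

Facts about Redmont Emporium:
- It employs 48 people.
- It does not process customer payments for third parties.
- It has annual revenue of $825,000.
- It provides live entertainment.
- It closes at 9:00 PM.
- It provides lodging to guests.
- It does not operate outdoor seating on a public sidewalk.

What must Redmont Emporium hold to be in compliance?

Rule 1: revenue $825,000 ≤ $2,700,000 → High-Revenue Certificate not required.
Rule 2: revenue $825,000 < $2,450,000 → High-Revenue License not required.
Rule 3: provides lodging to guests → Annual Authorization required.
Rule 4: revenue $825,000 ≥ $550,000; employees 48 < 111 → Municipal Certificate not required.
Rule 5: does not operate outdoor seating on a public sidewalk → Commercial Certificate not required.
Rule 6: revenue $825,000 > $675,000 → Regulatory Authorization required.
Rule 7: employees 48 ≤ 76; does not operate outdoor seating on a public sidewalk; provides lodging to guests → Commercial Permit not required.
Rule 8: provides live entertainment → exempt from General Business Registration.
Rule 9: provides lodging to guests → General Business Registration required.
Rule 10: revenue $825,000 > $750,000 → Municipal Permit not required.

Annual Authorization, Regulatory Authorization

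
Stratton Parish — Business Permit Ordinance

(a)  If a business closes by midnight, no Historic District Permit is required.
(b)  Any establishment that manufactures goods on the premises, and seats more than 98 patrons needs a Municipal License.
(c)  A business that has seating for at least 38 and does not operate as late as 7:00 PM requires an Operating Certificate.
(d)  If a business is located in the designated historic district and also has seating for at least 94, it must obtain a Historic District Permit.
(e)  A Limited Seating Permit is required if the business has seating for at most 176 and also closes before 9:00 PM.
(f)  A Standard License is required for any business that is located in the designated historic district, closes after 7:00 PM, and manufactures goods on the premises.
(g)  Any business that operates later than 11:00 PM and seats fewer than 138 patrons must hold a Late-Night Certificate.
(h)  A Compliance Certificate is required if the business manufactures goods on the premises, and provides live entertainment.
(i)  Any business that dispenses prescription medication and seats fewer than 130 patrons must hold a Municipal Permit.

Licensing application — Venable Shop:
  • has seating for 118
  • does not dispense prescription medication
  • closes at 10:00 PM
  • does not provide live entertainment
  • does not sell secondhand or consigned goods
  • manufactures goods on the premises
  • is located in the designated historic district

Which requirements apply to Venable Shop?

(a) closes 10:00 PM, at/before midnight → exempt from Historic District Permit.
(b) manufactures goods on the premises; seating 118 > 98 → Municipal License required.
(c) seating 118 ≥ 38; closes 10:00 PM, after 7:00 PM → Operating Certificate not required.
(d) is located in the designated historic district; seating 118 ≥ 94 → Historic District Permit required.
(e) seating 118 ≤ 176; closes 10:00 PM, after 9:00 PM → Limited Seating Permit not required.
(f) is located in the designated historic district; closes 10:00 PM, after 7:00 PM; manufactures goods on the premises → Standard License required.
(g) closes 10:00 PM, at/before 11:00 PM; seating 118 < 138 → Late-Night Certificate not required.
(h) manufactures goods on the premises; does not provide live entertainment → Compliance Certificate not required.
(i) does not dispense prescription medication; seating 118 < 130 → Municipal Permit not required.

Municipal License, Standard License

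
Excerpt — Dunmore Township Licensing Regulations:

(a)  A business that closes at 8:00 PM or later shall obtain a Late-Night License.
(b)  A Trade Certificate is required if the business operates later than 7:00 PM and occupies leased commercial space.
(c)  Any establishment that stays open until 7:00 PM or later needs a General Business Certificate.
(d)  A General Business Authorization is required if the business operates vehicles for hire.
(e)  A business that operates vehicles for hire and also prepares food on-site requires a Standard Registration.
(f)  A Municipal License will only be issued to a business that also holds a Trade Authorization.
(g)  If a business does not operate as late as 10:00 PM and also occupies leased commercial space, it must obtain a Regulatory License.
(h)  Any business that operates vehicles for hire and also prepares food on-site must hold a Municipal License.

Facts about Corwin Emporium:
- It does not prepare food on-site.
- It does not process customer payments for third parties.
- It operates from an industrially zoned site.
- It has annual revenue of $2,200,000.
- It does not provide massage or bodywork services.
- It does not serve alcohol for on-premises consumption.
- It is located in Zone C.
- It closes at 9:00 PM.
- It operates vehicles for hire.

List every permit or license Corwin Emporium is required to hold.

(a) closes 9:00 PM, after 8:00 PM → Late-Night License required.
(b) closes 9:00 PM, after 7:00 PM; operates from an industrially zoned site (not: occupies leased commercial space) → Trade Certificate not required.
(c) closes 9:00 PM, after 7:00 PM → General Business Certificate required.
(d) operates vehicles for hire → General Business Authorization required.
(e) operates vehicles for hire; does not prepare food on-site → Standard Registration not required.
(f) Municipal License is not required → no effect.
(g) closes 9:00 PM, at/before 10:00 PM; operates from an industrially zoned site (not: occupies leased commercial space) → Regulatory License not required.
(h) operates vehicles for hire; does not prepare food on-site → Municipal License not required.

General Business Authorization, General Business Certificate, Late-Night License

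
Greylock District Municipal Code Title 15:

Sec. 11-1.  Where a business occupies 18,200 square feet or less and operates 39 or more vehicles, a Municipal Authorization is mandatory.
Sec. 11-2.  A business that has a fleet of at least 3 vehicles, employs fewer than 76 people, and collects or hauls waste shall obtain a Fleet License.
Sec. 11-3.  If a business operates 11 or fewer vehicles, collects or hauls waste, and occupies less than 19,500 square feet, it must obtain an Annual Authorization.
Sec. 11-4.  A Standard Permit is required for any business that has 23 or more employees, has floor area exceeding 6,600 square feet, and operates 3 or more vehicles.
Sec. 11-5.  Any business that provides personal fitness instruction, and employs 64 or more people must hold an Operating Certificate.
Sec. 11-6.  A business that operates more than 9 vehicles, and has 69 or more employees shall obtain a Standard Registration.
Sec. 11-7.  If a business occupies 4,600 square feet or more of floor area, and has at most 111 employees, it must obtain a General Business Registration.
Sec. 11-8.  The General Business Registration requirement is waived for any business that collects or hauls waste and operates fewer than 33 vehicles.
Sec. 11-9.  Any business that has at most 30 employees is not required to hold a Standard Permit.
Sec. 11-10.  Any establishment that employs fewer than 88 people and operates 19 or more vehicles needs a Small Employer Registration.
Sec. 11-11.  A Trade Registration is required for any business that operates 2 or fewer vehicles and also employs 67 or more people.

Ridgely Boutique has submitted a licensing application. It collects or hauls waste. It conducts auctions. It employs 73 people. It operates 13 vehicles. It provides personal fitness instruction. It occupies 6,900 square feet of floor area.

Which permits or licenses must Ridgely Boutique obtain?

Sec. 11-1. floor area 6,900 square feet ≤ 18,200 square feet; vehicles 13 < 39 → Municipal Authorization not required.
Sec. 11-2. vehicles 13 ≥ 3; employees 73 < 76; collects or hauls waste → Fleet License required.
Sec. 11-3. vehicles 13 > 11; collects or hauls waste; floor area 6,900 square feet < 19,500 square feet → Annual Authorization not required.
Sec. 11-4. employees 73 ≥ 23; floor area 6,900 square feet > 6,600 square feet; vehicles 13 ≥ 3 → Standard Permit required.
Sec. 11-5. provides personal fitness instruction; employees 73 ≥ 64 → Operating Certificate required.
Sec. 11-6. vehicles 13 > 9; employees 73 ≥ 69 → Standard Registration required.
Sec. 11-7. floor area 6,900 square feet ≥ 4,600 square feet; employees 73 ≤ 111 → General Business Registration required.
Sec. 11-8. collects or hauls waste; vehicles 13 < 33 → exempt from General Business Registration.
Sec. 11-9. employees 73 > 30 → Standard Permit exemption does not apply.
Sec. 11-10. employees 73 < 88; vehicles 13 < 19 → Small Employer Registration not required.
Sec. 11-11. vehicles 13 > 2; employees 73 ≥ 67 → Trade Registration not required.

Fleet License, Operating Certificate, Standard Permit, Standard Registration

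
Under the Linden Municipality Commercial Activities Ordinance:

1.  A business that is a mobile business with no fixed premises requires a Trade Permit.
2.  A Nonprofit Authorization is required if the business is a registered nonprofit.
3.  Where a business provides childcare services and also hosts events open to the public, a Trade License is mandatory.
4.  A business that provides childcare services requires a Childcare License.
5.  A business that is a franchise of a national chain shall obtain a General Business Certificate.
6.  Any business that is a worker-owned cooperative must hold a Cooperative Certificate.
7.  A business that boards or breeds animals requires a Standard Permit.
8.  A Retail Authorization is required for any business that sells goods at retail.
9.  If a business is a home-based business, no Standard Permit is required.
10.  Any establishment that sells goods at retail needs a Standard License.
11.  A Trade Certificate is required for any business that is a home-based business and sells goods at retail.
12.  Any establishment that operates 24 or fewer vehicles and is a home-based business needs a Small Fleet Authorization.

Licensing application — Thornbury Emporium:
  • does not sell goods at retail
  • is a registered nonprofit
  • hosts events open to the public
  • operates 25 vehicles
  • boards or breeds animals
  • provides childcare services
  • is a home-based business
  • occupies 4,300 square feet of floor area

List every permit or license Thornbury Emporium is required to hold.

Childcare License, Nonprofit Authorization, Trade License

1. is a home-based business (not: is a mobile business with no fixed premises) → Trade Permit not required.
2. is a registered nonprofit → Nonprofit Authorization required.
3. provides childcare services; hosts events open to the public → Trade License required.
4. provides childcare services → Childcare License required.
5. is a registered nonprofit (not: is a franchise of a national chain) → General Business Certificate not required.
6. is a registered nonprofit (not: is a worker-owned cooperative) → Cooperative Certificate not required.
7. boards or breeds animals → Standard Permit required.
8. does not sell goods at retail → Retail Authorization not required.
9. is a home-based business → exempt from Standard Permit.
10. does not sell goods at retail → Standard License not required.
11. is a home-based business; does not sell goods at retail → Trade Certificate not required.
12. vehicles 25 > 24; is a home-based business → Small Fleet Authorization not required.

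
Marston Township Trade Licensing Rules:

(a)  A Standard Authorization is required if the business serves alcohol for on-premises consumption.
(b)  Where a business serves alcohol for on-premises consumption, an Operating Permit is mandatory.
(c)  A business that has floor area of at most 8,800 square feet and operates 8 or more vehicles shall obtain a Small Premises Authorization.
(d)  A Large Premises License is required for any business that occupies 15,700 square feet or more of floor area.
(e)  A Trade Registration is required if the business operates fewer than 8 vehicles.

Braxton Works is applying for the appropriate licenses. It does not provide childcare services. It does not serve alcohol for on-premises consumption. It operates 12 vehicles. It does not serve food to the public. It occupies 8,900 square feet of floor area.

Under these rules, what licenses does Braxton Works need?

None

(a) does not serve alcohol for on-premises consumption → Standard Authorization not required.
(b) does not serve alcohol for on-premises consumption → Operating Permit not required.
(c) floor area 8,900 square feet > 8,800 square feet; vehicles 12 ≥ 8 → Small Premises Authorization not required.
(d) floor area 8,900 square feet < 15,700 square feet → Large Premises License not required.
(e) vehicles 12 ≥ 8 → Trade Registration not required.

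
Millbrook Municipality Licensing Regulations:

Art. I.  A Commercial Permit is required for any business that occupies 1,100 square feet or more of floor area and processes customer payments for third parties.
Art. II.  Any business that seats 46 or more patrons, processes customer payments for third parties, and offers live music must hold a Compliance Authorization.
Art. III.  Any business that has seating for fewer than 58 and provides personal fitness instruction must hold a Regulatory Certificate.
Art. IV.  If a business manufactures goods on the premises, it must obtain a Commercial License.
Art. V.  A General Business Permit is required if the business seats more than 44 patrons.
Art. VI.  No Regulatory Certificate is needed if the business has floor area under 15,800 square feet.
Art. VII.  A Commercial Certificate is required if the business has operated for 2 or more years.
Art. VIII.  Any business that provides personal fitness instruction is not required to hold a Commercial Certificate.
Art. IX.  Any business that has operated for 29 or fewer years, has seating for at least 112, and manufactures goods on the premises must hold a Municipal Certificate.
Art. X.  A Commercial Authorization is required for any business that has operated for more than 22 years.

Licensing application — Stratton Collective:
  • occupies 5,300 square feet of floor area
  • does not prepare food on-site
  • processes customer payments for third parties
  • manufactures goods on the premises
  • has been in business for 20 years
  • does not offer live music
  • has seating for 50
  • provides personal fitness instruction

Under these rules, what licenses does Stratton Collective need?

Art. I. floor area 5,300 square feet ≥ 1,100 square feet; processes customer payments for third parties → Commercial Permit required.
Art. II. seating 50 ≥ 46; processes customer payments for third parties; does not offer live music → Compliance Authorization not required.
Art. III. seating 50 < 58; provides personal fitness instruction → Regulatory Certificate required.
Art. IV. manufactures goods on the premises → Commercial License required.
Art. V. seating 50 > 44 → General Business Permit required.
Art. VI. floor area 5,300 square feet < 15,800 square feet → exempt from Regulatory Certificate.
Art. VII. years in business 20 ≥ 2 → Commercial Certificate required.
Art. VIII. provides personal fitness instruction → exempt from Commercial Certificate.
Art. IX. years in business 20 ≤ 29; seating 50 < 112; manufactures goods on the premises → Municipal Certificate not required.
Art. X. years in business 20 ≤ 22 → Commercial Authorization not required.

Commercial License, Commercial Permit, General Business Permit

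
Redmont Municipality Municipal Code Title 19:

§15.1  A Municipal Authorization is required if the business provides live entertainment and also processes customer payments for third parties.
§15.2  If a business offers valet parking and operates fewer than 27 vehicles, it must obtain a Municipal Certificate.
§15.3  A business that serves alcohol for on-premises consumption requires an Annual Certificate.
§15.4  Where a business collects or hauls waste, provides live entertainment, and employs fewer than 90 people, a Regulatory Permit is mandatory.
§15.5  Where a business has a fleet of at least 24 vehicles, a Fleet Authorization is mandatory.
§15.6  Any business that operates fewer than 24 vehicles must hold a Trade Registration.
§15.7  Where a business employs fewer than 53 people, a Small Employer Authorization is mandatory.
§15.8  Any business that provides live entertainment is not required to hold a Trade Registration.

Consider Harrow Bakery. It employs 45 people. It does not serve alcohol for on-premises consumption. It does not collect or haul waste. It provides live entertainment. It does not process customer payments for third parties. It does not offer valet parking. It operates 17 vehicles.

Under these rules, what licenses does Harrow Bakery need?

Small Employer Authorization

§15.1 provides live entertainment; does not process customer payments for third parties → Municipal Authorization not required.
§15.2 does not offer valet parking; vehicles 17 < 27 → Municipal Certificate not required.
§15.3 does not serve alcohol for on-premises consumption → Annual Certificate not required.
§15.4 does not collect or haul waste; provides live entertainment; employees 45 < 90 → Regulatory Permit not required.
§15.5 vehicles 17 < 24 → Fleet Authorization not required.
§15.6 vehicles 17 < 24 → Trade Registration required.
§15.7 employees 45 < 53 → Small Employer Authorization required.
§15.8 provides live entertainment → exempt from Trade Registration.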